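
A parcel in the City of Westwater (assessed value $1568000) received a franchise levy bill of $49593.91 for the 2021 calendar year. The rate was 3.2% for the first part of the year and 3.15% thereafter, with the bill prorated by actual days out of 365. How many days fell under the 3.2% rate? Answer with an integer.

Let d = days at the first rate; then 365 − d days at the second rate.
$1568000 × [3.2%·d + 3.15%·(365−d)] / 365 = $49593.91
Solving gives d = 94, so the new rate took effect on April 5, 2021.

94 days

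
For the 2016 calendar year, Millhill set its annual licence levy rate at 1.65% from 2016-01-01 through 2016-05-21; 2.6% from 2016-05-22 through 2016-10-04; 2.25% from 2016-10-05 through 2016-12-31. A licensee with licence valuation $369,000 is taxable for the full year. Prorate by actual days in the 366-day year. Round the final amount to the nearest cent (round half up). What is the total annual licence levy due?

2016-01-01 to 2016-05-21: 142 days at 1.65% → $369,000 × 1.65% × 142/366 = $2,362.2049
2016-05-22 to 2016-10-04: 136 days at 2.6% → $369,000 × 2.6% × 136/366 = $3,564.9836
2016-10-05 to 2016-12-31: 88 days at 2.25% → $369,000 × 2.25% × 88/366 = $1,996.2295
Total = $7,923.4180

$7,923.42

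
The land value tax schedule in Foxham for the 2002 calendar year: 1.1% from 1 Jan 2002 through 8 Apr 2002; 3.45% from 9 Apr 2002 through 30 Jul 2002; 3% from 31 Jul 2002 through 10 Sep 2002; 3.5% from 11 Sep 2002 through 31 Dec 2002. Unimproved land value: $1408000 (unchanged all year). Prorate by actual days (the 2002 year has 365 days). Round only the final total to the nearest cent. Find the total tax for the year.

1 Jan – 8 Apr 2002: 98 days at 1.1% → $1408000 × 1.1% × 98/365 = $4158.4219
9 Apr – 30 Jul 2002: 113 days at 3.45% → $1408000 × 3.45% × 113/365 = $15038.5973
31 Jul – 10 Sep 2002: 42 days at 3% → $1408000 × 3% × 42/365 = $4860.4932
11 Sep – 31 Dec 2002: 112 days at 3.5% → $1408000 × 3.5% × 112/365 = $15121.5342
Total = $39179.0466

$39179.05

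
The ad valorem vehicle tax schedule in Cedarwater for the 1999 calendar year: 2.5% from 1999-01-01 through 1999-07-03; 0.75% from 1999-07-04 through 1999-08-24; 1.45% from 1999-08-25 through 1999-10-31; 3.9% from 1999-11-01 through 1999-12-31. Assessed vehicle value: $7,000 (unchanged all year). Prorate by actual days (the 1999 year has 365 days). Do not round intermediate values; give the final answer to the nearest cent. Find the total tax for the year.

1999-01-01 to 1999-07-03: 184 days at 2.5% → $7,000 × 2.5% × 184/365 = $88.2192
1999-07-04 to 1999-08-24: 52 days at 0.75% → $7,000 × 0.75% × 52/365 = $7.4795
1999-08-25 to 1999-10-31: 68 days at 1.45% → $7,000 × 1.45% × 68/365 = $18.9096
1999-11-01 to 1999-12-31: 61 days at 3.9% → $7,000 × 3.9% × 61/365 = $45.6247
Total = $160.2329

$160.23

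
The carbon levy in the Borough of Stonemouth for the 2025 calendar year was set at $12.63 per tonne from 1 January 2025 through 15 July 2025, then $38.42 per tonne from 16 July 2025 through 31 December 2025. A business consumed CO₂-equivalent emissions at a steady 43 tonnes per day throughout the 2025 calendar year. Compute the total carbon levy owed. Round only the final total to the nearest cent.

1 January – 15 July 2025: 196 days × 43 tonnes/day = 8,428 tonnes at $12.63/tonne → $106,445.64
16 July – 31 December 2025: 169 days × 43 tonnes/day = 7,267 tonnes at $38.42/tonne → $279,198.14

$385,643.78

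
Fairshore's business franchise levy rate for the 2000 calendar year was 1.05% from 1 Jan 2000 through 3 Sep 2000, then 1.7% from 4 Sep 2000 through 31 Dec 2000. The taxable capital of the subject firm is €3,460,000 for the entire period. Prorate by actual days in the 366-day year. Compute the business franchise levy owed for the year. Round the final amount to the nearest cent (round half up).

€43,642.32

1 Jan – 3 Sep 2000: 247 days at 1.05% → €3,460,000 × 1.05% × 247/366 = €24,517.7869
4 Sep – 31 Dec 2000: 119 days at 1.7% → €3,460,000 × 1.7% × 119/366 = €19,124.5355
Total = €43,642.3224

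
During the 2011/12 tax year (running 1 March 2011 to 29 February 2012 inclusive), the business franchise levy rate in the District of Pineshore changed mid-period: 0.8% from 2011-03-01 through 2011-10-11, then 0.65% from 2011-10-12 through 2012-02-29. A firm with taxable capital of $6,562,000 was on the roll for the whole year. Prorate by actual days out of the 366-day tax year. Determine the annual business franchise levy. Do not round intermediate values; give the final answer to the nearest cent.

$48,704.02

2011-03-01 to 2011-10-11: 225 days at 0.8% → $6,562,000 × 0.8% × 225/366 = $32,272.1311
2011-10-12 to 2012-02-29: 141 days at 0.65% → $6,562,000 × 0.65% × 141/366 = $16,431.8934
Total = $48,704.0246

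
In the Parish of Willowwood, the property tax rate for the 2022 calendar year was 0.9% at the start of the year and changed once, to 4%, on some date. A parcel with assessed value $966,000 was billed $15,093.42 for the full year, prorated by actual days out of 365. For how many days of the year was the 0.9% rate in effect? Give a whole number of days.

Let d = days at the first rate; then 365 − d days at the second rate.
$966,000 × [0.9%·d + 4%·(365−d)] / 365 = $15,093.42
Solving gives d = 287, so the new rate took effect on 15 October 2022.

287 days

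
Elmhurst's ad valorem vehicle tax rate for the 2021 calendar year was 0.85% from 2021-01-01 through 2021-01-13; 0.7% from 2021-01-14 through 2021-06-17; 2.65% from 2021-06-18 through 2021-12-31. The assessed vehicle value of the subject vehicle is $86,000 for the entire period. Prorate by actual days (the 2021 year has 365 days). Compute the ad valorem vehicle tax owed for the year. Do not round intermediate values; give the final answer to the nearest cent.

2021-01-01 to 2021-01-13: 13 days at 0.85% → $86,000 × 0.85% × 13/365 = $26.0356
2021-01-14 to 2021-06-17: 155 days at 0.7% → $86,000 × 0.7% × 155/365 = $255.6438
2021-06-18 to 2021-12-31: 197 days at 2.65% → $86,000 × 2.65% × 197/365 = $1,230.0356
Total = $1,511.7151

$1,511.72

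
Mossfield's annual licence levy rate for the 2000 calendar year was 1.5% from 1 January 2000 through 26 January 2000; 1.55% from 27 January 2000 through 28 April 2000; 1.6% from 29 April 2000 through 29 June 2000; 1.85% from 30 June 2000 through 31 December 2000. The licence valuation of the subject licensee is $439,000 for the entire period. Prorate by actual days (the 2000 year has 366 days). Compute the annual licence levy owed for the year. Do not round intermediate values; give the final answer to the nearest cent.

$7,491.79

1 January – 26 January 2000: 26 days at 1.5% → $439,000 × 1.5% × 26/366 = $467.7869
27 January – 28 April 2000: 93 days at 1.55% → $439,000 × 1.55% × 93/366 = $1,729.0123
29 April – 29 June 2000: 62 days at 1.6% → $439,000 × 1.6% × 62/366 = $1,189.8579
30 June – 31 December 2000: 185 days at 1.85% → $439,000 × 1.85% × 185/366 = $4,105.1298
Total = $7,491.7869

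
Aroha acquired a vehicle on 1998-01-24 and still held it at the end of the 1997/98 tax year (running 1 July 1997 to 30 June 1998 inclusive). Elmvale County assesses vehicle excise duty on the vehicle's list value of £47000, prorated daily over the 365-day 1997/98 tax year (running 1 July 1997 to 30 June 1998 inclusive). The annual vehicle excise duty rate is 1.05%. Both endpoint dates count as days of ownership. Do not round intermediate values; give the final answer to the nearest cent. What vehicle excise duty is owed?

Days held (1998-01-24 to 1998-06-30): 158 out of 365
Tax = £47000 × 1.05% × 158/365 = £213.6247

£213.62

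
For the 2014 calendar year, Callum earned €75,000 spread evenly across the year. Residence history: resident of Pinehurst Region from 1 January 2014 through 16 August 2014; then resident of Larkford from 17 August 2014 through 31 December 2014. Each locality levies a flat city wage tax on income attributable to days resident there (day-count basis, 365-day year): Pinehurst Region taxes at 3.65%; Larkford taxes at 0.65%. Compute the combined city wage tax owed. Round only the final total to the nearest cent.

€1,892.98

Pinehurst Region, 1 January – 16 August 2014: 228 days → €75,000 × 3.65% × 228/365 = €1,710.0000
Larkford, 17 August – 31 December 2014: 137 days → €75,000 × 0.65% × 137/365 = €182.9795
Total = €1,892.9795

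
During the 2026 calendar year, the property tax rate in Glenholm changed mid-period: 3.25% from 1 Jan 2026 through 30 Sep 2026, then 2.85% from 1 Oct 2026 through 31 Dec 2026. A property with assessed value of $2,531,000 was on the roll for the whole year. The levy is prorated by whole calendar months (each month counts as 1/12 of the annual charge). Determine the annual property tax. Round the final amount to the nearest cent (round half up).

$79,726.50

1 Jan – 30 Sep 2026: 9 months at 3.25% → $2,531,000 × 3.25% × 9/12 = $61,693.1250
1 Oct – 31 Dec 2026: 3 months at 2.85% → $2,531,000 × 2.85% × 3/12 = $18,033.3750
Total = $79,726.5000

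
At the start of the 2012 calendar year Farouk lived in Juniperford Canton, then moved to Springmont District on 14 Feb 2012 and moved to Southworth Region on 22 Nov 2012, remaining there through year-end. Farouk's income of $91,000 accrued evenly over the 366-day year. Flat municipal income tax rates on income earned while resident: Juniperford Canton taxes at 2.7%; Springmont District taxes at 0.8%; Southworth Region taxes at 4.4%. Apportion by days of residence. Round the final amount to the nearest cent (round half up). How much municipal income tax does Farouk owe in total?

Juniperford Canton, 1 Jan – 13 Feb 2012: 44 days → $91,000 × 2.7% × 44/366 = $295.3770
Springmont District, 14 Feb – 21 Nov 2012: 282 days → $91,000 × 0.8% × 282/366 = $560.9180
Southworth Region, 22 Nov – 31 Dec 2012: 40 days → $91,000 × 4.4% × 40/366 = $437.5956
Total = $1,293.8907

$1,293.89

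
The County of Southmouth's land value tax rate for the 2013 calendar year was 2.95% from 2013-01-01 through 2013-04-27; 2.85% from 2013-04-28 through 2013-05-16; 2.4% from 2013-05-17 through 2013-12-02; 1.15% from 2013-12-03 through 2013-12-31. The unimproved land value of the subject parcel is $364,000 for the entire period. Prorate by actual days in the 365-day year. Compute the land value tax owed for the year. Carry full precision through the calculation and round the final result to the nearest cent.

2013-01-01 to 2013-04-27: 117 days at 2.95% → $364,000 × 2.95% × 117/365 = $3,442.0438
2013-04-28 to 2013-05-16: 19 days at 2.85% → $364,000 × 2.85% × 19/365 = $540.0164
2013-05-17 to 2013-12-02: 200 days at 2.4% → $364,000 × 2.4% × 200/365 = $4,786.8493
2013-12-03 to 2013-12-31: 29 days at 1.15% → $364,000 × 1.15% × 29/365 = $332.5863
Total = $9,101.4959

$9,101.50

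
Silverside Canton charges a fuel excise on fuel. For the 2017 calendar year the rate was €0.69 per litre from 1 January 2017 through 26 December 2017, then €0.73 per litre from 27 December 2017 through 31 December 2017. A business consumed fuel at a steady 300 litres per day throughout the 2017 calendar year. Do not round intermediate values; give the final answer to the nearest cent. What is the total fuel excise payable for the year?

1 January – 26 December 2017: 360 days × 300 litres/day = 108,000 litres at €0.69/litre → €74520.00
27 December – 31 December 2017: 5 days × 300 litres/day = 1,500 litres at €0.73/litre → €1095.00

€75615.00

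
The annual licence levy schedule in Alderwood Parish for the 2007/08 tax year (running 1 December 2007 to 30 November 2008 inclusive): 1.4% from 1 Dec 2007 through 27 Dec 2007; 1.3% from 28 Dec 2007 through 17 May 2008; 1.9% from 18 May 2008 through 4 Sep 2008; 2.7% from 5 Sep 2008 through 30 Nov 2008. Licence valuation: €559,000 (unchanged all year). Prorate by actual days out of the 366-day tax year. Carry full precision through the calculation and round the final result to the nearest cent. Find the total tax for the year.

€10,176.55

1 Dec – 27 Dec 2007: 27 days at 1.4% → €559,000 × 1.4% × 27/366 = €577.3279
28 Dec 2007 – 17 May 2008: 142 days at 1.3% → €559,000 × 1.3% × 142/366 = €2,819.4372
18 May – 4 Sep 2008: 110 days at 1.9% → €559,000 × 1.9% × 110/366 = €3,192.1038
5 Sep – 30 Nov 2008: 87 days at 2.7% → €559,000 × 2.7% × 87/366 = €3,587.6803
Total = €10,176.5492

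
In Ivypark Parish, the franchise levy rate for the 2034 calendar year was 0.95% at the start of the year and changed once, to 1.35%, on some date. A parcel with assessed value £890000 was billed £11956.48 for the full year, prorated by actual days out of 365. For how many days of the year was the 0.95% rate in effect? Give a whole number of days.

Let d = days at the first rate; then 365 − d days at the second rate.
£890000 × [0.95%·d + 1.35%·(365−d)] / 365 = £11956.48
Solving gives d = 6, so the new rate took effect on 7 Jan 2034.

6 days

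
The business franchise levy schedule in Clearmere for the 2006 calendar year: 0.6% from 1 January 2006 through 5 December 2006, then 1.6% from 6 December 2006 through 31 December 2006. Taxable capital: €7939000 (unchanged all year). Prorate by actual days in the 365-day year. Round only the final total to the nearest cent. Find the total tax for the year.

1 January – 5 December 2006: 339 days at 0.6% → €7939000 × 0.6% × 339/365 = €44240.8932
6 December – 31 December 2006: 26 days at 1.6% → €7939000 × 1.6% × 26/365 = €9048.2849
Total = €53289.1781

€53289.18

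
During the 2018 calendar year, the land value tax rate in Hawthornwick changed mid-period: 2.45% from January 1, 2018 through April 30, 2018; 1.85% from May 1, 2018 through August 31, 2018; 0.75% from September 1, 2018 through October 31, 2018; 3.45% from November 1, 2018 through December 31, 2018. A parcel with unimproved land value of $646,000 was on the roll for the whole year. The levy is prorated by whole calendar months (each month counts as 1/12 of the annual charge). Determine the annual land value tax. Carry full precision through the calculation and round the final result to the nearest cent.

January 1 – April 30, 2018: 4 months at 2.45% → $646,000 × 2.45% × 4/12 = $5,275.6667
May 1 – August 31, 2018: 4 months at 1.85% → $646,000 × 1.85% × 4/12 = $3,983.6667
September 1 – October 31, 2018: 2 months at 0.75% → $646,000 × 0.75% × 2/12 = $807.5000
November 1 – December 31, 2018: 2 months at 3.45% → $646,000 × 3.45% × 2/12 = $3,714.5000
Total = $13,781.3333

$13,781.33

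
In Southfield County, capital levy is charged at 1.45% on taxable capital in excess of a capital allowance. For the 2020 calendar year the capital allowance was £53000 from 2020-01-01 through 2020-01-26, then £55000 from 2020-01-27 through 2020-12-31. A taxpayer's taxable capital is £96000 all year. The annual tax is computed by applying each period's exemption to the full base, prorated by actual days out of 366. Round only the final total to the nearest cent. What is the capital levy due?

£596.56

2020-01-01 to 2020-01-26: 26 days, exemption £53000 → (£96000 − £53000) × 1.45% × 26/366 = £44.2923
2020-01-27 to 2020-12-31: 340 days, exemption £55000 → (£96000 − £55000) × 1.45% × 340/366 = £552.2678
Total = £596.5601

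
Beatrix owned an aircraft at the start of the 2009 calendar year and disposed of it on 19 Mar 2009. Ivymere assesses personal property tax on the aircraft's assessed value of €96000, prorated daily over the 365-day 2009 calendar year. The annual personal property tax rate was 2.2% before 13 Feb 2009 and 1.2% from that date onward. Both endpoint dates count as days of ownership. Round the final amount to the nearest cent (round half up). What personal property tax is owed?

€359.28

1 Jan – 12 Feb 2009: 43 days at 2.2% → €96000 × 2.2% × 43/365 = €248.8110
13 Feb – 19 Mar 2009: 35 days at 1.2% → €96000 × 1.2% × 35/365 = €110.4658
Total = €359.2767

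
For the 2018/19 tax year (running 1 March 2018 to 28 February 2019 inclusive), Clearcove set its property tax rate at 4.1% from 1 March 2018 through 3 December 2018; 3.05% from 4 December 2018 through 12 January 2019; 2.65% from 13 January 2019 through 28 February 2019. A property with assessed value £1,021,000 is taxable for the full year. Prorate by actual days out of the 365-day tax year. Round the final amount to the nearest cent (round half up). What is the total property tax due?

1 March – 3 December 2018: 278 days at 4.1% → £1,021,000 × 4.1% × 278/365 = £31,883.1726
4 December 2018 – 12 January 2019: 40 days at 3.05% → £1,021,000 × 3.05% × 40/365 = £3,412.6575
13 January – 28 February 2019: 47 days at 2.65% → £1,021,000 × 2.65% × 47/365 = £3,483.9877
Total = £38,779.8178

£38,779.82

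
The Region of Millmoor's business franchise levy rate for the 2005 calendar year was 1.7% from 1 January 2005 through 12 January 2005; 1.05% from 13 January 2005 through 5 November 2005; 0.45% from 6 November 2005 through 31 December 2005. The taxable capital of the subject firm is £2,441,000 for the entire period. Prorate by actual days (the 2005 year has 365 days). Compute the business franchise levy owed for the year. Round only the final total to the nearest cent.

1 January – 12 January 2005: 12 days at 1.7% → £2,441,000 × 1.7% × 12/365 = £1,364.2849
13 January – 5 November 2005: 297 days at 1.05% → £2,441,000 × 1.05% × 297/365 = £20,855.5027
6 November – 31 December 2005: 56 days at 0.45% → £2,441,000 × 0.45% × 56/365 = £1,685.2932
Total = £23,905.0808

£23,905.08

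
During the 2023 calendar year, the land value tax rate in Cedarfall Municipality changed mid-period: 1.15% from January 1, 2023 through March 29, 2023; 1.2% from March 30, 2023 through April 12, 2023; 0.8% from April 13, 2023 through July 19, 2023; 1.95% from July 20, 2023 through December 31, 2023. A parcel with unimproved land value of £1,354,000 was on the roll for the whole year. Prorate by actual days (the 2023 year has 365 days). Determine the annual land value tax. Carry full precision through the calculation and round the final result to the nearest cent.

£19,221.24

January 1 – March 29, 2023: 88 days at 1.15% → £1,354,000 × 1.15% × 88/365 = £3,754.1041
March 30 – April 12, 2023: 14 days at 1.2% → £1,354,000 × 1.2% × 14/365 = £623.2110
April 13 – July 19, 2023: 98 days at 0.8% → £1,354,000 × 0.8% × 98/365 = £2,908.3178
July 20 – December 31, 2023: 165 days at 1.95% → £1,354,000 × 1.95% × 165/365 = £11,935.6027
Total = £19,221.2356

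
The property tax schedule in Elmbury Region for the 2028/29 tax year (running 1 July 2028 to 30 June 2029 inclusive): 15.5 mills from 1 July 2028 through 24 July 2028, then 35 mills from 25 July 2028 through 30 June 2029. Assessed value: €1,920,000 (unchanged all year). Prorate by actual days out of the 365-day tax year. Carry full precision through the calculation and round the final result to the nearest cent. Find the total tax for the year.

€64,738.19

1 July – 24 July 2028: 24 days at 15.5 mills → €1,920,000 × 1.55% × 24/365 = €1,956.8219
25 July 2028 – 30 June 2029: 341 days at 35 mills → €1,920,000 × 3.5% × 341/365 = €62,781.3699
Total = €64,738.1918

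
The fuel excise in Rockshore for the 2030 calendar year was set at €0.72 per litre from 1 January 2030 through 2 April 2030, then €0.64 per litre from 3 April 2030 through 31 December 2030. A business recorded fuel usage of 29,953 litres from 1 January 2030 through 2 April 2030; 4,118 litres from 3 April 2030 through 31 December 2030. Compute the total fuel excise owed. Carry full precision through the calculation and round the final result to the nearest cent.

€24,201.68

1 January – 2 April 2030: 29,953 litres at €0.72/litre → €21,566.16
3 April – 31 December 2030: 4,118 litres at €0.64/litre → €2,635.52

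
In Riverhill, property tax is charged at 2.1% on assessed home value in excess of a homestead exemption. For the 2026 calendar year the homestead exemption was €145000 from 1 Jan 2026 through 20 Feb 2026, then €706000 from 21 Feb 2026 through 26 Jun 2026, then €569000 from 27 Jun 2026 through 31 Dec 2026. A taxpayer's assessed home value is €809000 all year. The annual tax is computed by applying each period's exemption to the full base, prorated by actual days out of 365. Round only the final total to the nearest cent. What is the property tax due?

€5290.96

1 Jan – 20 Feb 2026: 51 days, exemption €145000 → (€809000 − €145000) × 2.1% × 51/365 = €1948.3397
21 Feb – 26 Jun 2026: 126 days, exemption €706000 → (€809000 − €706000) × 2.1% × 126/365 = €746.6795
27 Jun – 31 Dec 2026: 188 days, exemption €569000 → (€809000 − €569000) × 2.1% × 188/365 = €2595.9452
Total = €5290.9644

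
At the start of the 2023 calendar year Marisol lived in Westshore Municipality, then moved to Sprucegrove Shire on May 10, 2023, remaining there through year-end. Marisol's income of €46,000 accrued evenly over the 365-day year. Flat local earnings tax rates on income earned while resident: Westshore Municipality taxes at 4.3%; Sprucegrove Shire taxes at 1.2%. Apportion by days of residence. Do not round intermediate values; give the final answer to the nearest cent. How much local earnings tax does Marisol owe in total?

€1,055.98

Westshore Municipality, January 1 – May 9, 2023: 129 days → €46,000 × 4.3% × 129/365 = €699.0740
Sprucegrove Shire, May 10 – December 31, 2023: 236 days → €46,000 × 1.2% × 236/365 = €356.9096
Total = €1,055.9836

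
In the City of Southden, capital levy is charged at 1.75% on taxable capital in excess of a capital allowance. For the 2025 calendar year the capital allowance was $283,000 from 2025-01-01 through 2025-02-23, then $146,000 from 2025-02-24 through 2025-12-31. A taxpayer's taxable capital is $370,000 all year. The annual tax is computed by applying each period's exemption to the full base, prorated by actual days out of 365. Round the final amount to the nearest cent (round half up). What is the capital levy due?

$3,565.30

2025-01-01 to 2025-02-23: 54 days, exemption $283,000 → ($370,000 − $283,000) × 1.75% × 54/365 = $225.2466
2025-02-24 to 2025-12-31: 311 days, exemption $146,000 → ($370,000 − $146,000) × 1.75% × 311/365 = $3,340.0548
Total = $3,565.3014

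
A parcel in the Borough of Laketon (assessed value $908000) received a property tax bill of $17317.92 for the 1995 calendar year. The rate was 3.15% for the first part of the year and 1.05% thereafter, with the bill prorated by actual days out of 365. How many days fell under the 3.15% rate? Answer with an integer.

149 days

Let d = days at the first rate; then 365 − d days at the second rate.
$908000 × [3.15%·d + 1.05%·(365−d)] / 365 = $17317.92
Solving gives d = 149, so the new rate took effect on May 30, 1995.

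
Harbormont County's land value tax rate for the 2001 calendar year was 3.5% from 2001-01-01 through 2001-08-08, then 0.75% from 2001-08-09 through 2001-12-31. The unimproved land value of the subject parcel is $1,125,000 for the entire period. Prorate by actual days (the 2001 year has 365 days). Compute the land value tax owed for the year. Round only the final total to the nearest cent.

$27,084.76

2001-01-01 to 2001-08-08: 220 days at 3.5% → $1,125,000 × 3.5% × 220/365 = $23,732.8767
2001-08-09 to 2001-12-31: 145 days at 0.75% → $1,125,000 × 0.75% × 145/365 = $3,351.8836
Total = $27,084.7603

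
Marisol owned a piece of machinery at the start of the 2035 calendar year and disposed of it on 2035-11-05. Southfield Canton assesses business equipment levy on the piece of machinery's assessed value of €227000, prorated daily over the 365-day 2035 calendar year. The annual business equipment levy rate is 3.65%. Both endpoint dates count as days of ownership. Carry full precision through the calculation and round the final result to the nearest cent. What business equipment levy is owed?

Days held (2035-01-01 to 2035-11-05): 309 out of 365
Tax = €227000 × 3.65% × 309/365 = €7014.3000

€7014.30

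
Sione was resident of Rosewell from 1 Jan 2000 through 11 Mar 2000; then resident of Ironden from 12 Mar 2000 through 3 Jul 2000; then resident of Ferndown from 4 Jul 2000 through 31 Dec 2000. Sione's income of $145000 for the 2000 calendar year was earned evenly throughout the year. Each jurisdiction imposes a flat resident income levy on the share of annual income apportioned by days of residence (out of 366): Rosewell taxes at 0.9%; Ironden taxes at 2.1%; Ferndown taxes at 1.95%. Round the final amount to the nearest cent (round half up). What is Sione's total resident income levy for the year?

Rosewell, 1 Jan – 11 Mar 2000: 71 days → $145000 × 0.9% × 71/366 = $253.1557
Ironden, 12 Mar – 3 Jul 2000: 114 days → $145000 × 2.1% × 114/366 = $948.4426
Ferndown, 4 Jul – 31 Dec 2000: 181 days → $145000 × 1.95% × 181/366 = $1398.2992
Total = $2599.8975

$2599.90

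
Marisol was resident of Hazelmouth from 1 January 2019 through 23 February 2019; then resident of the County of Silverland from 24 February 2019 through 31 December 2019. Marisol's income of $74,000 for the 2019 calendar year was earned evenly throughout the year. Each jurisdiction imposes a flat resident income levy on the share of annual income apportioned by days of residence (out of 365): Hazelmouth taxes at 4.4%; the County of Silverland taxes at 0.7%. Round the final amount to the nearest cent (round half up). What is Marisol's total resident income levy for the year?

$923.07

Hazelmouth, 1 January – 23 February 2019: 54 days → $74,000 × 4.4% × 54/365 = $481.7096
The County of Silverland, 24 February – 31 December 2019: 311 days → $74,000 × 0.7% × 311/365 = $441.3644
Total = $923.0740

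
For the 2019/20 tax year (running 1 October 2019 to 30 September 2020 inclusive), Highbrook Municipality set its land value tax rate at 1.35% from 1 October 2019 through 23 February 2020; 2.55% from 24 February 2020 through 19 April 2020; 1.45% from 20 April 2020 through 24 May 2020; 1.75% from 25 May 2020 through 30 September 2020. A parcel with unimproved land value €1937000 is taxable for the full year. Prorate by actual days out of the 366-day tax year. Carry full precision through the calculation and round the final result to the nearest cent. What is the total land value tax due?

1 October 2019 – 23 February 2020: 146 days at 1.35% → €1937000 × 1.35% × 146/366 = €10431.2213
24 February – 19 April 2020: 56 days at 2.55% → €1937000 × 2.55% × 56/366 = €7557.4754
20 April – 24 May 2020: 35 days at 1.45% → €1937000 × 1.45% × 35/366 = €2685.8675
25 May – 30 September 2020: 129 days at 1.75% → €1937000 × 1.75% × 129/366 = €11947.4795
Total = €32622.0437

€32622.04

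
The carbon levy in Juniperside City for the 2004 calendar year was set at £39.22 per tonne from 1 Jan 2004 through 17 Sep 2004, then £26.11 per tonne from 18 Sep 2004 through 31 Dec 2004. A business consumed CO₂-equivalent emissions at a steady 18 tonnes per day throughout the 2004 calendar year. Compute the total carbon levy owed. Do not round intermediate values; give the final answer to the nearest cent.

1 Jan – 17 Sep 2004: 261 days × 18 tonnes/day = 4,698 tonnes at £39.22/tonne → £184255.56
18 Sep – 31 Dec 2004: 105 days × 18 tonnes/day = 1,890 tonnes at £26.11/tonne → £49347.90

£233603.46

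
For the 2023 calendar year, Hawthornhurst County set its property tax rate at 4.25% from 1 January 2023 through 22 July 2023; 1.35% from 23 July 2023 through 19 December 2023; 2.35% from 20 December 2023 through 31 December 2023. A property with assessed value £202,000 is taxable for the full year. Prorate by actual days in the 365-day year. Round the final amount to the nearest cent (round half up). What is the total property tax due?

1 January – 22 July 2023: 203 days at 4.25% → £202,000 × 4.25% × 203/365 = £4,774.6712
23 July – 19 December 2023: 150 days at 1.35% → £202,000 × 1.35% × 150/365 = £1,120.6849
20 December – 31 December 2023: 12 days at 2.35% → £202,000 × 2.35% × 12/365 = £156.0658
Total = £6,051.4219

£6,051.42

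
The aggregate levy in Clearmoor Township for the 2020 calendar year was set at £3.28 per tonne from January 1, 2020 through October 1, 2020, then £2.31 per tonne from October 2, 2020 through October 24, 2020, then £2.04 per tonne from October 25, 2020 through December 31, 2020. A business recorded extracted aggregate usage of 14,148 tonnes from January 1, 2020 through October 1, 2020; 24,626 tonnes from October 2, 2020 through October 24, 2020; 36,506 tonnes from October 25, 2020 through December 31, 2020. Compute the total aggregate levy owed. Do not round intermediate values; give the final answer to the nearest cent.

January 1 – October 1, 2020: 14,148 tonnes at £3.28/tonne → £46,405.44
October 2 – October 24, 2020: 24,626 tonnes at £2.31/tonne → £56,886.06
October 25 – December 31, 2020: 36,506 tonnes at £2.04/tonne → £74,472.24

£177,763.74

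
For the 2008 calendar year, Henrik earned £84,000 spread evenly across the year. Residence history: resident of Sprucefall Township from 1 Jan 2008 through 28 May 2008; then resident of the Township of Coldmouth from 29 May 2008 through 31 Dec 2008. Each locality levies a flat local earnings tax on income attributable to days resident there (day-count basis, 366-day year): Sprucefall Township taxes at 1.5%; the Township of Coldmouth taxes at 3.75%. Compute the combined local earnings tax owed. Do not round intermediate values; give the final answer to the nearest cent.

£2,380.57

Sprucefall Township, 1 Jan – 28 May 2008: 149 days → £84,000 × 1.5% × 149/366 = £512.9508
The Township of Coldmouth, 29 May – 31 Dec 2008: 217 days → £84,000 × 3.75% × 217/366 = £1,867.6230
Total = £2,380.5738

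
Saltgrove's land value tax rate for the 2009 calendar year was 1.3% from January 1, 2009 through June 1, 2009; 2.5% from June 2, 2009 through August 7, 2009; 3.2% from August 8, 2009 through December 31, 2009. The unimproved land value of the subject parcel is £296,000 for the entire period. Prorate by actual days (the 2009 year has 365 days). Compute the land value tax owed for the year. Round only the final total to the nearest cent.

January 1 – June 1, 2009: 152 days at 1.3% → £296,000 × 1.3% × 152/365 = £1,602.4548
June 2 – August 7, 2009: 67 days at 2.5% → £296,000 × 2.5% × 67/365 = £1,358.3562
August 8 – December 31, 2009: 146 days at 3.2% → £296,000 × 3.2% × 146/365 = £3,788.8000
Total = £6,749.6110

£6,749.61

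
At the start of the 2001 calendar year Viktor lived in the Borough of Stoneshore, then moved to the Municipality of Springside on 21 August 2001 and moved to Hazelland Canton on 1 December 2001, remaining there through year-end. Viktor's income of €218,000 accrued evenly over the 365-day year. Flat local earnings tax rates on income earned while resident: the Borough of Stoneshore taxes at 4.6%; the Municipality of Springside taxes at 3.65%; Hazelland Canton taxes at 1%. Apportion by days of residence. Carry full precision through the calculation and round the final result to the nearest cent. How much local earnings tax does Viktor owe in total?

€8,782.71

The Borough of Stoneshore, 1 January – 20 August 2001: 232 days → €218,000 × 4.6% × 232/365 = €6,373.9616
The Municipality of Springside, 21 August – 30 November 2001: 102 days → €218,000 × 3.65% × 102/365 = €2,223.6000
Hazelland Canton, 1 December – 31 December 2001: 31 days → €218,000 × 1% × 31/365 = €185.1507
Total = €8,782.7123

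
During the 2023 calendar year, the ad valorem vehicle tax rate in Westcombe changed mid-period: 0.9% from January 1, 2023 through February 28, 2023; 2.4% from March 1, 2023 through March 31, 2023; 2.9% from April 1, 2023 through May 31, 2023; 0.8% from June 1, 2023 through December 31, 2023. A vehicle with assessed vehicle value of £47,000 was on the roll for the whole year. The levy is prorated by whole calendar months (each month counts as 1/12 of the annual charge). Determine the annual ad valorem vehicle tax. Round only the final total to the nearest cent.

January 1 – February 28, 2023: 2 months at 0.9% → £47,000 × 0.9% × 2/12 = £70.5000
March 1 – March 31, 2023: 1 month at 2.4% → £47,000 × 2.4% × 1/12 = £94.0000
April 1 – May 31, 2023: 2 months at 2.9% → £47,000 × 2.9% × 2/12 = £227.1667
June 1 – December 31, 2023: 7 months at 0.8% → £47,000 × 0.8% × 7/12 = £219.3333
Total = £611.0000

£611.00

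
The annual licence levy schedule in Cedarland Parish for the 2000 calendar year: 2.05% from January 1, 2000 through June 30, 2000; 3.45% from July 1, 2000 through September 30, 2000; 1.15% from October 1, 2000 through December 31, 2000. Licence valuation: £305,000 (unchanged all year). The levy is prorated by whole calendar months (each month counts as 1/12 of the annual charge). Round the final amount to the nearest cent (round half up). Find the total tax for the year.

£6,633.75

January 1 – June 30, 2000: 6 months at 2.05% → £305,000 × 2.05% × 6/12 = £3,126.2500
July 1 – September 30, 2000: 3 months at 3.45% → £305,000 × 3.45% × 3/12 = £2,630.6250
October 1 – December 31, 2000: 3 months at 1.15% → £305,000 × 1.15% × 3/12 = £876.8750
Total = £6,633.7500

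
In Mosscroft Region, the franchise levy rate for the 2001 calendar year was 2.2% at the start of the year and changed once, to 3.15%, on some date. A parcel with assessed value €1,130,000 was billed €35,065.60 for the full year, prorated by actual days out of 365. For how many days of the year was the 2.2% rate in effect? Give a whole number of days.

18 days

Let d = days at the first rate; then 365 − d days at the second rate.
€1,130,000 × [2.2%·d + 3.15%·(365−d)] / 365 = €35,065.60
Solving gives d = 18, so the new rate took effect on January 19, 2001.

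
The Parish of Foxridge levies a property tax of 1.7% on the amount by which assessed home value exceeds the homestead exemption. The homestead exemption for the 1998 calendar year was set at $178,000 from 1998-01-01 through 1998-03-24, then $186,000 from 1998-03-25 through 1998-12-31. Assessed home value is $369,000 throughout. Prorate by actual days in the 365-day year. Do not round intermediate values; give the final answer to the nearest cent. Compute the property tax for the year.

$3,141.93

1998-01-01 to 1998-03-24: 83 days, exemption $178,000 → ($369,000 − $178,000) × 1.7% × 83/365 = $738.3589
1998-03-25 to 1998-12-31: 282 days, exemption $186,000 → ($369,000 − $186,000) × 1.7% × 282/365 = $2,403.5671
Total = $3,141.9260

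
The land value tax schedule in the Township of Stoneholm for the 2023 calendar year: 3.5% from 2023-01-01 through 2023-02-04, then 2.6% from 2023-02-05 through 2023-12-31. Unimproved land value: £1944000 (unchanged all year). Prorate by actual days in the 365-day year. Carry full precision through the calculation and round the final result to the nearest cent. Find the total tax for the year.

£52221.70

2023-01-01 to 2023-02-04: 35 days at 3.5% → £1944000 × 3.5% × 35/365 = £6524.3836
2023-02-05 to 2023-12-31: 330 days at 2.6% → £1944000 × 2.6% × 330/365 = £45697.3151
Total = £52221.6986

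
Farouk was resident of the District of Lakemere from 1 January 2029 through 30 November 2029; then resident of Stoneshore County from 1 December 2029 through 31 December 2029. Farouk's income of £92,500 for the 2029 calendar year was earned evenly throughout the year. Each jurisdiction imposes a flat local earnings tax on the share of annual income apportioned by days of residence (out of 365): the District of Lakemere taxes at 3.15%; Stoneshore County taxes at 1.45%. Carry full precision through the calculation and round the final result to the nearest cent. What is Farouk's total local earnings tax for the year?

The District of Lakemere, 1 January – 30 November 2029: 334 days → £92,500 × 3.15% × 334/365 = £2,666.2808
Stoneshore County, 1 December – 31 December 2029: 31 days → £92,500 × 1.45% × 31/365 = £113.9144
Total = £2,780.1952

£2,780.20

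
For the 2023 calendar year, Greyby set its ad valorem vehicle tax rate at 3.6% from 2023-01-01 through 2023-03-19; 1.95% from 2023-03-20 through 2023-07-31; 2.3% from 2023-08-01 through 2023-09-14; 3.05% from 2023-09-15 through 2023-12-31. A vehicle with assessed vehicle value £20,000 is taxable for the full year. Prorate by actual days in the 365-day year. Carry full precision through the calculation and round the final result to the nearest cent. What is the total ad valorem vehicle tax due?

2023-01-01 to 2023-03-19: 78 days at 3.6% → £20,000 × 3.6% × 78/365 = £153.8630
2023-03-20 to 2023-07-31: 134 days at 1.95% → £20,000 × 1.95% × 134/365 = £143.1781
2023-08-01 to 2023-09-14: 45 days at 2.3% → £20,000 × 2.3% × 45/365 = £56.7123
2023-09-15 to 2023-12-31: 108 days at 3.05% → £20,000 × 3.05% × 108/365 = £180.4932
Total = £534.2466

£534.25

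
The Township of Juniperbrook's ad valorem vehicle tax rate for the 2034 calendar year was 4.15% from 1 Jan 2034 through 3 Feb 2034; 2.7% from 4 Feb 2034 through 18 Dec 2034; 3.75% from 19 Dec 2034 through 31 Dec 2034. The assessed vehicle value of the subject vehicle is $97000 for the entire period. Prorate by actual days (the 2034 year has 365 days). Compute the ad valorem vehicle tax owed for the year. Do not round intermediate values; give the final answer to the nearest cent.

1 Jan – 3 Feb 2034: 34 days at 4.15% → $97000 × 4.15% × 34/365 = $374.9781
4 Feb – 18 Dec 2034: 318 days at 2.7% → $97000 × 2.7% × 318/365 = $2281.7589
19 Dec – 31 Dec 2034: 13 days at 3.75% → $97000 × 3.75% × 13/365 = $129.5548
Total = $2786.2918

$2786.29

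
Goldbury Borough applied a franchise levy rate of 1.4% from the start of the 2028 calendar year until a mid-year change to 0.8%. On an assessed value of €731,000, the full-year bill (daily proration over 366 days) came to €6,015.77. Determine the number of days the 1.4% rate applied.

Let d = days at the first rate; then 366 − d days at the second rate.
€731,000 × [1.4%·d + 0.8%·(366−d)] / 366 = €6,015.77
Solving gives d = 14, so the new rate took effect on 15 Jan 2028.

14 days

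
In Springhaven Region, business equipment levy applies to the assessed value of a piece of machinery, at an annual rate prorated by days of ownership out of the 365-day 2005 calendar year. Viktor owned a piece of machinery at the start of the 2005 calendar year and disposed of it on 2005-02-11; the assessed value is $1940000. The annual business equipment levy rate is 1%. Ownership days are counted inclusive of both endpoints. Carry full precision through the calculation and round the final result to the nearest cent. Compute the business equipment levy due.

Days held (2005-01-01 to 2005-02-11): 42 out of 365
Tax = $1940000 × 1% × 42/365 = $2232.3288

$2232.33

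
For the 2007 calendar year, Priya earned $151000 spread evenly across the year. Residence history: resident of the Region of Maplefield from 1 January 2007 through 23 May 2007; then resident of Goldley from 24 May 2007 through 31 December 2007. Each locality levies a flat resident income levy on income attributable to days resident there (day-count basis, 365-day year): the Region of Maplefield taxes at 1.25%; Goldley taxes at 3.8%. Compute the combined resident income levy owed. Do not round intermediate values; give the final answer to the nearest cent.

The Region of Maplefield, 1 January – 23 May 2007: 143 days → $151000 × 1.25% × 143/365 = $739.4863
Goldley, 24 May – 31 December 2007: 222 days → $151000 × 3.8% × 222/365 = $3489.9616
Total = $4229.4479

$4229.45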